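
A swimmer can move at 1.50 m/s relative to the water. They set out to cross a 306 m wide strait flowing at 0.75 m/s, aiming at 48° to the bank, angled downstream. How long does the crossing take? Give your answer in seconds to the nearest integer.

The component of the swimmer's velocity perpendicular to the bank is 1.50 × sin 48° = 1.115 m/s.
The current is parallel to the bank, so it does not affect the crossing time.
Time = 306 / 1.115 = 274.509 s.

275 s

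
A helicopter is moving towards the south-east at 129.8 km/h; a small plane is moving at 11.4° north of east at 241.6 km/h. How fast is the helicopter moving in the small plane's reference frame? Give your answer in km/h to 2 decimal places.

Taking east as x and north as y: helicopter velocity = (91.782, -91.782) km/h; small plane velocity = (236.834, 47.754) km/h.
Velocity of helicopter relative to small plane = (91.782, -91.782) − (236.834, 47.754) = (-145.051, -139.536) km/h.
Magnitude = |(-145.051, -139.536)| = 201.272 km/h.

201.27 km/h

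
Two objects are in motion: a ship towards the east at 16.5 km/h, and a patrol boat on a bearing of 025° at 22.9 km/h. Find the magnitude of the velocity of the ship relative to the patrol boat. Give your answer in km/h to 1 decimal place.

21.8 km/h

Taking east as x and north as y: ship velocity = (16.500, 0.000) km/h; patrol boat velocity = (9.678, 20.754) km/h.
Velocity of ship relative to patrol boat = (16.500, 0.000) − (9.678, 20.754) = (6.822, -20.754) km/h.
Magnitude = |(6.822, -20.754)| = 21.847 km/h.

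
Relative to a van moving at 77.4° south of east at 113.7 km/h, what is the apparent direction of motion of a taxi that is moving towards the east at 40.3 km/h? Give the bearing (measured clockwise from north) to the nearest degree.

008°

Taking east as x and north as y: taxi velocity = (40.300, 0.000) km/h; van velocity = (24.803, -110.962) km/h.
Velocity of taxi relative to van = (40.300, 0.000) − (24.803, -110.962) = (15.497, 110.962) km/h.
Bearing = atan2(15.50, 110.96) = 7.95° clockwise from north.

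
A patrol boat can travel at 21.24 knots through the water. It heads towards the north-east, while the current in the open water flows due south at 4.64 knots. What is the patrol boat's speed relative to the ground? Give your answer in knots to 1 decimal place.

18.3 knots

Taking east as x and north as y: velocity relative to the water = (15.019, 15.019) knots; the water relative to ground = (0.000, -4.640) knots.
Velocity relative to ground = (15.019, 15.019) + (0.000, -4.640) = (15.019, 10.379) knots.
Speed = |(15.019, 10.379)| = 18.256 knots.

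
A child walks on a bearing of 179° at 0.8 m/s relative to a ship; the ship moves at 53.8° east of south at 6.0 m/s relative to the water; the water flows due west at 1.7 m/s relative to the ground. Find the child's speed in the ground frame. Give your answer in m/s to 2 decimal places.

In east/north components (m/s): child relative to ship = (0.014, -0.800); ship relative to water = (4.842, -3.544); water relative to ground = (-1.700, 0.000).
Sum = (3.156, -4.344) m/s.
Speed = |(3.156, -4.344)| = 5.369 m/s.

5.37 m/s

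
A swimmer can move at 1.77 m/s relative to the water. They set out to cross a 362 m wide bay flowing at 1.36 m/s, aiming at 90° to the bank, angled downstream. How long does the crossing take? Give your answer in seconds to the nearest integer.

The component of the swimmer's velocity perpendicular to the bank is 1.77 m/s.
The current is parallel to the bank, so it does not affect the crossing time.
Time = 362 / 1.770 = 204.520 s.

205 s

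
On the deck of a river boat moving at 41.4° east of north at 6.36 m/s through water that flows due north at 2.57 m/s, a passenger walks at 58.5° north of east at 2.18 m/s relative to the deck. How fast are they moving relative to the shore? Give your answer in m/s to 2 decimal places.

10.64 m/s

In east/north components (m/s): passenger relative to river boat = (1.139, 1.859); river boat relative to water = (4.206, 4.771); water relative to ground = (0.000, 2.570).
Sum = (5.345, 9.199) m/s.
Speed = |(5.345, 9.199)| = 10.640 m/s.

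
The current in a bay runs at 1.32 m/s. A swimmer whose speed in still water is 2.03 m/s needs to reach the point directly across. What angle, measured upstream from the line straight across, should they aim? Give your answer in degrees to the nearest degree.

41°

To cancel the current, the upstream component of the swimmer's velocity must equal the flow: 2.03 sin θ = 1.32.
sin θ = 1.32 / 2.03 = 0.6502.
θ = arcsin(0.6502) = 40.560°.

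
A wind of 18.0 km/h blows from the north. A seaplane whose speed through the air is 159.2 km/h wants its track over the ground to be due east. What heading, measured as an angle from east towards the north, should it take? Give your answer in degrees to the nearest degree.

The wind pushes perpendicular to the desired track; the heading must have a component into the wind equal to 18.0 km/h: 159.2 sin θ = 18.0.
sin θ = 0.1131, so θ = 6.492°.

6°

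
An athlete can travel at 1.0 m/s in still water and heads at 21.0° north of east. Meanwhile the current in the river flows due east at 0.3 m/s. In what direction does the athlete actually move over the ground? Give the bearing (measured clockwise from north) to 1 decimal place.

073.8°

Taking east as x and north as y: velocity relative to the water = (0.934, 0.358) m/s; the water relative to ground = (0.300, 0.000) m/s.
Velocity relative to ground = (0.934, 0.358) + (0.300, 0.000) = (1.234, 0.358) m/s.
Bearing = atan2(1.23, 0.36) = 73.80° clockwise from north.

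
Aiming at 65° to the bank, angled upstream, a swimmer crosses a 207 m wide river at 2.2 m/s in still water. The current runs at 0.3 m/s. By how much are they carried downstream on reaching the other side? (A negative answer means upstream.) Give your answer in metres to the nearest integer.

Perpendicular speed = 1.994 m/s; crossing time = 207 / 1.994 = 103.818 s.
Net downstream speed = -0.630 m/s.
Drift = -0.630 × 103.818 = -65.380 m (upstream).

-65 m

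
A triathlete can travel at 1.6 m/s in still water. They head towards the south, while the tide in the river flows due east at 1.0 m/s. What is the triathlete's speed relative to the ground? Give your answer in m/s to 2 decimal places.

Taking east as x and north as y: velocity relative to the water = (0.000, -1.600) m/s; the water relative to ground = (1.000, 0.000) m/s.
Velocity relative to ground = (0.000, -1.600) + (1.000, 0.000) = (1.000, -1.600) m/s.
Speed = |(1.000, -1.600)| = 1.887 m/s.

1.89 m/s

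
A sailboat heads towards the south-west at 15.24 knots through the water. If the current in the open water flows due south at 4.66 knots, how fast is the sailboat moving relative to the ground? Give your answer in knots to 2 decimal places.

Taking east as x and north as y: velocity relative to the water = (-10.776, -10.776) knots; the water relative to ground = (0.000, -4.660) knots.
Velocity relative to ground = (-10.776, -10.776) + (0.000, -4.660) = (-10.776, -15.436) knots.
Speed = |(-10.776, -15.436)| = 18.826 knots.

18.83 knots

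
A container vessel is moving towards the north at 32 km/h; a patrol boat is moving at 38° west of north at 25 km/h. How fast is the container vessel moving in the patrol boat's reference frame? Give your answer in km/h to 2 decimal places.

Taking east as x and north as y: container vessel velocity = (0.000, 32.000) km/h; patrol boat velocity = (-15.392, 19.700) km/h.
Velocity of container vessel relative to patrol boat = (0.000, 32.000) − (-15.392, 19.700) = (15.392, 12.300) km/h.
Magnitude = |(15.392, 12.300)| = 19.702 km/h.

19.70 km/h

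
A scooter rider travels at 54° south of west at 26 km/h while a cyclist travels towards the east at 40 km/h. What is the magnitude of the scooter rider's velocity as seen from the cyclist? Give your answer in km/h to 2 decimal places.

59.15 km/h

Taking east as x and north as y: scooter rider velocity = (-15.282, -21.034) km/h; cyclist velocity = (40.000, 0.000) km/h.
Velocity of scooter rider relative to cyclist = (-15.282, -21.034) − (40.000, 0.000) = (-55.282, -21.034) km/h.
Magnitude = |(-55.282, -21.034)| = 59.149 km/h.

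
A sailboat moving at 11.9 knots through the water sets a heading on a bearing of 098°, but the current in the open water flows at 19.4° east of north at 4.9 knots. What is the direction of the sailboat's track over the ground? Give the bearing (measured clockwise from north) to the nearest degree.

Taking east as x and north as y: velocity relative to the water = (11.784, -1.656) knots; the water relative to ground = (1.628, 4.622) knots.
Velocity relative to ground = (11.784, -1.656) + (1.628, 4.622) = (13.412, 2.966) knots.
Bearing = atan2(13.41, 2.97) = 77.53° clockwise from north.

078°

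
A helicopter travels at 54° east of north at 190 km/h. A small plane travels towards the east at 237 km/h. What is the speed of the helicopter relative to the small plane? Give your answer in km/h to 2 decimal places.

Taking east as x and north as y: helicopter velocity = (153.713, 111.679) km/h; small plane velocity = (237.000, 0.000) km/h.
Velocity of helicopter relative to small plane = (153.713, 111.679) − (237.000, 0.000) = (-83.287, 111.679) km/h.
Magnitude = |(-83.287, 111.679)| = 139.316 km/h.

139.32 km/h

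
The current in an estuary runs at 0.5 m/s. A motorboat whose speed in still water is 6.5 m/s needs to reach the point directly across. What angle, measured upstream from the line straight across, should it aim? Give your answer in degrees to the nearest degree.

To cancel the current, the upstream component of the motorboat's velocity must equal the flow: 6.5 sin θ = 0.5.
sin θ = 0.5 / 6.5 = 0.0769.
θ = arcsin(0.0769) = 4.412°.

4°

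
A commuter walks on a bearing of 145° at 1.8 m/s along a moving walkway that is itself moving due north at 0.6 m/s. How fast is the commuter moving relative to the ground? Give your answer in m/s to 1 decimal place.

1.4 m/s

Taking east as x and north as y: moving walkway velocity = (0.000, 0.600) m/s; commuter velocity relative to moving walkway = (1.032, -1.474) m/s.
Velocity relative to ground = (0.000, 0.600) + (1.032, -1.474) = (1.032, -0.874) m/s.
Speed = |(1.032, -0.874)| = 1.353 m/s.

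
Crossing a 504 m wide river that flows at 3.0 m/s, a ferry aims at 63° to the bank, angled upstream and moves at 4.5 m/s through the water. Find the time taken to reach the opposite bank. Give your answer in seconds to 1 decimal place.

The component of the ferry's velocity perpendicular to the bank is 4.5 × sin 63° = 4.010 m/s.
The flow acts along the bank and has no component across it.
Time = 504 / 4.010 = 125.701 s.

125.7 s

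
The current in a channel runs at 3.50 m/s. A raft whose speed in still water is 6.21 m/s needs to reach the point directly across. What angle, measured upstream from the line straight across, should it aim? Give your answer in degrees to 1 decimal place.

To cancel the current, the upstream component of the raft's velocity must equal the flow: 6.21 sin θ = 3.50.
sin θ = 3.50 / 6.21 = 0.5636.
θ = arcsin(0.5636) = 34.306°.

34.3°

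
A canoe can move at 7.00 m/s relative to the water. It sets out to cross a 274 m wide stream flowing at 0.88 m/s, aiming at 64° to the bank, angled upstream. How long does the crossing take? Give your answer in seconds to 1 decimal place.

43.6 s

The component of the canoe's velocity perpendicular to the bank is 7.00 × sin 64° = 6.292 m/s.
Only the cross-stream component determines the crossing time; the current contributes nothing perpendicular to the bank.
Time = 274 / 6.292 = 43.550 s.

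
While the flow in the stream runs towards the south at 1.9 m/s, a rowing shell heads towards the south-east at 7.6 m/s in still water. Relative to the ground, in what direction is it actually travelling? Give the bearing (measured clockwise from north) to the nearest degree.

144°

Taking east as x and north as y: velocity relative to the water = (5.374, -5.374) m/s; the water relative to ground = (0.000, -1.900) m/s.
Velocity relative to ground = (5.374, -5.374) + (0.000, -1.900) = (5.374, -7.274) m/s.
Bearing = atan2(5.37, -7.27) = 143.54° clockwise from north.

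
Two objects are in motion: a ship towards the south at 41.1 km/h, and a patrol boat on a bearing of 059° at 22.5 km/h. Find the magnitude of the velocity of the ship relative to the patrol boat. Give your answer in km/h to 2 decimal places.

56.11 km/h

Taking east as x and north as y: ship velocity = (0.000, -41.100) km/h; patrol boat velocity = (19.286, 11.588) km/h.
Velocity of ship relative to patrol boat = (0.000, -41.100) − (19.286, 11.588) = (-19.286, -52.688) km/h.
Magnitude = |(-19.286, -52.688)| = 56.107 km/h.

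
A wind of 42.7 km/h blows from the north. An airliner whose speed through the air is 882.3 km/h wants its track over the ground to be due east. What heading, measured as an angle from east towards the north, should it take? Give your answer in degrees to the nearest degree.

3°

The wind pushes perpendicular to the desired track; the heading must have a component into the wind equal to 42.7 km/h: 882.3 sin θ = 42.7.
sin θ = 0.0484, so θ = 2.774°.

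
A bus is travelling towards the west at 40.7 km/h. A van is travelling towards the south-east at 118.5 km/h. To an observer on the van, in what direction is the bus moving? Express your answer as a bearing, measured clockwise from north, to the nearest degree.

304°

Taking east as x and north as y: bus velocity = (-40.700, 0.000) km/h; van velocity = (83.792, -83.792) km/h.
Velocity of bus relative to van = (-40.700, 0.000) − (83.792, -83.792) = (-124.492, 83.792) km/h.
Bearing = atan2(-124.49, 83.79) = 303.94° clockwise from north.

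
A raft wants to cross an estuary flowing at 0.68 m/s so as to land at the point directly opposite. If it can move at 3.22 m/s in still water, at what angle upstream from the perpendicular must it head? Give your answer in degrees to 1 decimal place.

12.2°

To cancel the current, the upstream component of the raft's velocity must equal the flow: 3.22 sin θ = 0.68.
sin θ = 0.68 / 3.22 = 0.2112.
θ = arcsin(0.2112) = 12.192°.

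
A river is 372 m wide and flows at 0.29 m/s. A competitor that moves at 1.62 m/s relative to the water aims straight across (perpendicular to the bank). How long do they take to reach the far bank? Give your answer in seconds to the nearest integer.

The component of the competitor's velocity perpendicular to the bank is 1.62 m/s.
The flow acts along the bank and has no component across it.
Time = 372 / 1.620 = 229.630 s.

230 s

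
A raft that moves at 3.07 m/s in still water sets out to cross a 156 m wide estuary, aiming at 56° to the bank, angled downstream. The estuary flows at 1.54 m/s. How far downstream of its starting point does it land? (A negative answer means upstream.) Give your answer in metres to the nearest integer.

Perpendicular speed = 2.545 m/s; crossing time = 156 / 2.545 = 61.293 s.
Net downstream speed = 3.257 m/s.
Drift = 3.257 × 61.293 = 199.615 m (downstream).

200 m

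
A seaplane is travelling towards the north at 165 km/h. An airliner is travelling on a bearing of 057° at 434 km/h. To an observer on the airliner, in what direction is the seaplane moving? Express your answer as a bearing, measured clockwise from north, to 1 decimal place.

258.9°

Taking east as x and north as y: seaplane velocity = (0.000, 165.000) km/h; airliner velocity = (363.983, 236.373) km/h.
Velocity of seaplane relative to airliner = (0.000, 165.000) − (363.983, 236.373) = (-363.983, -71.373) km/h.
Bearing = atan2(-363.98, -71.37) = 258.91° clockwise from north.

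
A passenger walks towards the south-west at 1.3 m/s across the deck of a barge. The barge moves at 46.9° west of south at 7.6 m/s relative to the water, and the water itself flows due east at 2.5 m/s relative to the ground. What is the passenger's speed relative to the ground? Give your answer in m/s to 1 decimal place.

In east/north components (m/s): passenger relative to barge = (-0.919, -0.919); barge relative to water = (-5.549, -5.193); water relative to ground = (2.500, 0.000).
Sum = (-3.968, -6.112) m/s.
Speed = |(-3.968, -6.112)| = 7.287 m/s.

7.3 m/s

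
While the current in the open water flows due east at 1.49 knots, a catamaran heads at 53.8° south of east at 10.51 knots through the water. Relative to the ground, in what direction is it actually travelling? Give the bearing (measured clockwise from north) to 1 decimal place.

Taking east as x and north as y: velocity relative to the water = (6.207, -8.481) knots; the water relative to ground = (1.490, 0.000) knots.
Velocity relative to ground = (6.207, -8.481) + (1.490, 0.000) = (7.697, -8.481) knots.
Bearing = atan2(7.70, -8.48) = 137.77° clockwise from north.

137.8°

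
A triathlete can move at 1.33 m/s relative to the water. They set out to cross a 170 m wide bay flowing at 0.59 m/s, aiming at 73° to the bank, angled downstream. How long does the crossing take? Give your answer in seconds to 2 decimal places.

133.66 s

The component of the triathlete's velocity perpendicular to the bank is 1.33 × sin 73° = 1.272 m/s.
The current is parallel to the bank, so it does not affect the crossing time.
Time = 170 / 1.272 = 133.660 s.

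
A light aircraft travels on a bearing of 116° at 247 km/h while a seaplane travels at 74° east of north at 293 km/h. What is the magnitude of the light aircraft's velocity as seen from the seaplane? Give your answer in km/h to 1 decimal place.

Taking east as x and north as y: light aircraft velocity = (222.002, -108.278) km/h; seaplane velocity = (281.650, 80.762) km/h.
Velocity of light aircraft relative to seaplane = (222.002, -108.278) − (281.650, 80.762) = (-59.648, -189.039) km/h.
Magnitude = |(-59.648, -189.039)| = 198.226 km/h.

198.2 km/h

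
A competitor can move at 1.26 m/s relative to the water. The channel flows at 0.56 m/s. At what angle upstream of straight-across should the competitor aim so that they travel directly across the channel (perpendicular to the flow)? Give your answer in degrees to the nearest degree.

To cancel the current, the upstream component of the competitor's velocity must equal the flow: 1.26 sin θ = 0.56.
sin θ = 0.56 / 1.26 = 0.4444.
θ = arcsin(0.4444) = 26.388°.

26°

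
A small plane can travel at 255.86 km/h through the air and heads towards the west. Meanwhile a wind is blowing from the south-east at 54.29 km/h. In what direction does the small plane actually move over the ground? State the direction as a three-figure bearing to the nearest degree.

Taking east as x and north as y: velocity relative to the air = (-255.860, 0.000) km/h; the air relative to ground = (-38.389, 38.389) km/h.
Velocity relative to ground = (-255.860, 0.000) + (-38.389, 38.389) = (-294.249, 38.389) km/h.
Bearing = atan2(-294.25, 38.39) = 277.43° clockwise from north.

277°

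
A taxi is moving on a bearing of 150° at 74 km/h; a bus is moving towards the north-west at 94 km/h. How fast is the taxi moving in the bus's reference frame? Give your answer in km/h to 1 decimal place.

Taking east as x and north as y: taxi velocity = (37.000, -64.086) km/h; bus velocity = (-66.468, 66.468) km/h.
Velocity of taxi relative to bus = (37.000, -64.086) − (-66.468, 66.468) = (103.468, -130.554) km/h.
Magnitude = |(103.468, -130.554)| = 166.583 km/h.

166.6 km/h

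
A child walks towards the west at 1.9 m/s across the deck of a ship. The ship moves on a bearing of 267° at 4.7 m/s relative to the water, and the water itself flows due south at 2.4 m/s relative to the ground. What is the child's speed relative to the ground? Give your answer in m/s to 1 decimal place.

In east/north components (m/s): child relative to ship = (-1.900, 0.000); ship relative to water = (-4.694, -0.246); water relative to ground = (0.000, -2.400).
Sum = (-6.594, -2.646) m/s.
Speed = |(-6.594, -2.646)| = 7.105 m/s.

7.1 m/s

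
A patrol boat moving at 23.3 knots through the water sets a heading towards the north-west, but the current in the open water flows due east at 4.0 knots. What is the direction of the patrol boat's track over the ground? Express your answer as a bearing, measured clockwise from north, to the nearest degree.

323°

Taking east as x and north as y: velocity relative to the water = (-16.476, 16.476) knots; the water relative to ground = (4.000, 0.000) knots.
Velocity relative to ground = (-16.476, 16.476) + (4.000, 0.000) = (-12.476, 16.476) knots.
Bearing = atan2(-12.48, 16.48) = 322.87° clockwise from north.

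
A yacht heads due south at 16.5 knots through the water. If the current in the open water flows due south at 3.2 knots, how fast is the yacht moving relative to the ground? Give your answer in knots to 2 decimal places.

Taking east as x and north as y: velocity relative to the water = (0.000, -16.500) knots; the water relative to ground = (0.000, -3.200) knots.
Velocity relative to ground = (0.000, -16.500) + (0.000, -3.200) = (0.000, -19.700) knots.
Speed = |(0.000, -19.700)| = 19.700 knots.

19.70 knots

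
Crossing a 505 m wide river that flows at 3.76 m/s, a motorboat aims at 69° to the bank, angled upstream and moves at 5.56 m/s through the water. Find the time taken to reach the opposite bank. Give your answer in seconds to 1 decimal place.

The component of the motorboat's velocity perpendicular to the bank is 5.56 × sin 69° = 5.191 m/s.
The current is parallel to the bank, so it does not affect the crossing time.
Time = 505 / 5.191 = 97.289 s.

97.3 s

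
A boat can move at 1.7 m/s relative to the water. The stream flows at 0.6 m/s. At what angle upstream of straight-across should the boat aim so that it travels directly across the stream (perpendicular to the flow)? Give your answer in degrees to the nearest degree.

To cancel the current, the upstream component of the boat's velocity must equal the flow: 1.7 sin θ = 0.6.
sin θ = 0.6 / 1.7 = 0.3529.
θ = arcsin(0.3529) = 20.667°.

21°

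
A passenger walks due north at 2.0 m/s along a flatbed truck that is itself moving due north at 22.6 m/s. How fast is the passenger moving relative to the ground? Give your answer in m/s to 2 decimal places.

Taking east as x and north as y: flatbed truck velocity = (0.000, 22.600) m/s; passenger velocity relative to flatbed truck = (0.000, 2.000) m/s.
Velocity relative to ground = (0.000, 22.600) + (0.000, 2.000) = (0.000, 24.600) m/s.
Speed = |(0.000, 24.600)| = 24.600 m/s.

24.60 m/s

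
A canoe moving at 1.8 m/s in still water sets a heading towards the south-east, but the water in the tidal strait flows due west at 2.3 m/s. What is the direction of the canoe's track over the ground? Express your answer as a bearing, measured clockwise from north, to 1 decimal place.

Taking east as x and north as y: velocity relative to the water = (1.273, -1.273) m/s; the water relative to ground = (-2.300, 0.000) m/s.
Velocity relative to ground = (1.273, -1.273) + (-2.300, 0.000) = (-1.027, -1.273) m/s.
Bearing = atan2(-1.03, -1.27) = 218.91° clockwise from north.

218.9°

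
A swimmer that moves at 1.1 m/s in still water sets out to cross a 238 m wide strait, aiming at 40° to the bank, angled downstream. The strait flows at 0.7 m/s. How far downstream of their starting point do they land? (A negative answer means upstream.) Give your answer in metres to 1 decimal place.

Perpendicular speed = 0.707 m/s; crossing time = 238 / 0.707 = 336.602 s.
Net downstream speed = 1.543 m/s.
Drift = 1.543 × 336.602 = 519.259 m (downstream).

519.3 m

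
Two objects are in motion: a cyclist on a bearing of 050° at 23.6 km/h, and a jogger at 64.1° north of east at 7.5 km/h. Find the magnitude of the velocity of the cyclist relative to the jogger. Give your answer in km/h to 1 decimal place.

17.0 km/h

Taking east as x and north as y: cyclist velocity = (18.079, 15.170) km/h; jogger velocity = (3.276, 6.747) km/h.
Velocity of cyclist relative to jogger = (18.079, 15.170) − (3.276, 6.747) = (14.803, 8.423) km/h.
Magnitude = |(14.803, 8.423)| = 17.031 km/h.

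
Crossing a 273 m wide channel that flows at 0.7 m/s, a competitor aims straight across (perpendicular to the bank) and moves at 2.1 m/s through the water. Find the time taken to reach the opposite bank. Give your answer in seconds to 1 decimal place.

130.0 s

The component of the competitor's velocity perpendicular to the bank is 2.1 m/s.
Only the cross-stream component determines the crossing time; the current contributes nothing perpendicular to the bank.
Time = 273 / 2.100 = 130.000 s.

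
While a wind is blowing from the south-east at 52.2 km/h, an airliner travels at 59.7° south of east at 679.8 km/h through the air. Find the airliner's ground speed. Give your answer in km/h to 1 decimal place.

629.4 km/h

Taking east as x and north as y: velocity relative to the air = (342.978, -586.936) km/h; the air relative to ground = (-36.911, 36.911) km/h.
Velocity relative to ground = (342.978, -586.936) + (-36.911, 36.911) = (306.067, -550.025) km/h.
Speed = |(306.067, -550.025)| = 629.448 km/h.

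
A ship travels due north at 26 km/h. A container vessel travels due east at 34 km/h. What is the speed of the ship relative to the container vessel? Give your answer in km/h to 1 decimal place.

Taking east as x and north as y: ship velocity = (0.000, 26.000) km/h; container vessel velocity = (34.000, 0.000) km/h.
Velocity of ship relative to container vessel = (0.000, 26.000) − (34.000, 0.000) = (-34.000, 26.000) km/h.
Magnitude = |(-34.000, 26.000)| = 42.802 km/h.

42.8 km/h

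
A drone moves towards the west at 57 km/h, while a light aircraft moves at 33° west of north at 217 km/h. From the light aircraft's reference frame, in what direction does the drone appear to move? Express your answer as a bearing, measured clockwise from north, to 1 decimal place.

Taking east as x and north as y: drone velocity = (-57.000, 0.000) km/h; light aircraft velocity = (-118.187, 181.992) km/h.
Velocity of drone relative to light aircraft = (-57.000, 0.000) − (-118.187, 181.992) = (61.187, -181.992) km/h.
Bearing = atan2(61.19, -181.99) = 161.42° clockwise from north.

161.4°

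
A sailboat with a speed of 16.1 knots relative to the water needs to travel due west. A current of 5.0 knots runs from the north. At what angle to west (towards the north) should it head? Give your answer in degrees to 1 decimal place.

18.1°

The current pushes perpendicular to the desired track; the heading must have a component into the current equal to 5.0 knots: 16.1 sin θ = 5.0.
sin θ = 0.3106, so θ = 18.093°.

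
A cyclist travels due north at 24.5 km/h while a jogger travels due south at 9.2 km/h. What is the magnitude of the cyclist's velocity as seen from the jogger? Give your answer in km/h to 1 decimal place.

33.7 km/h

Taking east as x and north as y: cyclist velocity = (0.000, 24.500) km/h; jogger velocity = (0.000, -9.200) km/h.
Velocity of cyclist relative to jogger = (0.000, 24.500) − (0.000, -9.200) = (0.000, 33.700) km/h.
Magnitude = |(0.000, 33.700)| = 33.700 km/h.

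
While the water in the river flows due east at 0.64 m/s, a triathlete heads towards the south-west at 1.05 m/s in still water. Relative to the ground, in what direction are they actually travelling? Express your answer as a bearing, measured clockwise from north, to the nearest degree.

Taking east as x and north as y: velocity relative to the water = (-0.742, -0.742) m/s; the water relative to ground = (0.640, 0.000) m/s.
Velocity relative to ground = (-0.742, -0.742) + (0.640, 0.000) = (-0.102, -0.742) m/s.
Bearing = atan2(-0.10, -0.74) = 187.86° clockwise from north.

188°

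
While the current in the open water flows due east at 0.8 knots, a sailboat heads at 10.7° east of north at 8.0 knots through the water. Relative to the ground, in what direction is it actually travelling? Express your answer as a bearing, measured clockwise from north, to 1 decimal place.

016.2°

Taking east as x and north as y: velocity relative to the water = (1.485, 7.861) knots; the water relative to ground = (0.800, 0.000) knots.
Velocity relative to ground = (1.485, 7.861) + (0.800, 0.000) = (2.285, 7.861) knots.
Bearing = atan2(2.29, 7.86) = 16.21° clockwise from north.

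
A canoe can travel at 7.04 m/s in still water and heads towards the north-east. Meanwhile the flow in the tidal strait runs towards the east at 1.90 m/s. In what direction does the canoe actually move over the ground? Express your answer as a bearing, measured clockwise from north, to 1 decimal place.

054.1°

Taking east as x and north as y: velocity relative to the water = (4.978, 4.978) m/s; the water relative to ground = (1.900, 0.000) m/s.
Velocity relative to ground = (4.978, 4.978) + (1.900, 0.000) = (6.878, 4.978) m/s.
Bearing = atan2(6.88, 4.98) = 54.10° clockwise from north.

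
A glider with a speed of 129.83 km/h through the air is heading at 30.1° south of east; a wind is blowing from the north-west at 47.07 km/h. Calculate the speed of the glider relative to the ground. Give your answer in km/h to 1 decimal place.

Taking east as x and north as y: velocity relative to the air = (112.323, -65.111) km/h; the air relative to ground = (33.284, -33.284) km/h.
Velocity relative to ground = (112.323, -65.111) + (33.284, -33.284) = (145.606, -98.395) km/h.
Speed = |(145.606, -98.395)| = 175.735 km/h.

175.7 km/h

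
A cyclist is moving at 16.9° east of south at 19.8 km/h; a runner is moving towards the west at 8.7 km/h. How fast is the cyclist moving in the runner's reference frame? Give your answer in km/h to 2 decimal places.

23.83 km/h

Taking east as x and north as y: cyclist velocity = (5.756, -18.945) km/h; runner velocity = (-8.700, 0.000) km/h.
Velocity of cyclist relative to runner = (5.756, -18.945) − (-8.700, 0.000) = (14.456, -18.945) km/h.
Magnitude = |(14.456, -18.945)| = 23.830 km/h.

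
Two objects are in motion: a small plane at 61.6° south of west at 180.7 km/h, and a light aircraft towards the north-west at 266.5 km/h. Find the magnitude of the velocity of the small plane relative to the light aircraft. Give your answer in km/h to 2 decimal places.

Taking east as x and north as y: small plane velocity = (-85.945, -158.952) km/h; light aircraft velocity = (-188.444, 188.444) km/h.
Velocity of small plane relative to light aircraft = (-85.945, -158.952) − (-188.444, 188.444) = (102.499, -347.396) km/h.
Magnitude = |(102.499, -347.396)| = 362.202 km/h.

362.20 km/h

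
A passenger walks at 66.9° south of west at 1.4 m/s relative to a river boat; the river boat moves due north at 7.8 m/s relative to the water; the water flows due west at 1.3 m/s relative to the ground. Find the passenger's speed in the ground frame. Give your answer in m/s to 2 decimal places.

In east/north components (m/s): passenger relative to river boat = (-0.549, -1.288); river boat relative to water = (0.000, 7.800); water relative to ground = (-1.300, 0.000).
Sum = (-1.849, 6.512) m/s.
Speed = |(-1.849, 6.512)| = 6.770 m/s.

6.77 m/s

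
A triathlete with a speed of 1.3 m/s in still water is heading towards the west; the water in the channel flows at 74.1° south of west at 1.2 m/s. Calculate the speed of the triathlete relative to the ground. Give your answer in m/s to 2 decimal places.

Taking east as x and north as y: velocity relative to the water = (-1.300, 0.000) m/s; the water relative to ground = (-0.329, -1.154) m/s.
Velocity relative to ground = (-1.300, 0.000) + (-0.329, -1.154) = (-1.629, -1.154) m/s.
Speed = |(-1.629, -1.154)| = 1.996 m/s.

2.00 m/s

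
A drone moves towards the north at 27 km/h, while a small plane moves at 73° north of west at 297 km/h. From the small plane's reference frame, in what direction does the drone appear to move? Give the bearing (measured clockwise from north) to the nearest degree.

161°

Taking east as x and north as y: drone velocity = (0.000, 27.000) km/h; small plane velocity = (-86.834, 284.023) km/h.
Velocity of drone relative to small plane = (0.000, 27.000) − (-86.834, 284.023) = (86.834, -257.023) km/h.
Bearing = atan2(86.83, -257.02) = 161.33° clockwise from north.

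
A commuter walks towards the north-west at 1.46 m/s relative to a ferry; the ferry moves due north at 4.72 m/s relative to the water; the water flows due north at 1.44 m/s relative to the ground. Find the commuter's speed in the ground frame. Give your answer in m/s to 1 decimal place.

7.3 m/s

In east/north components (m/s): commuter relative to ferry = (-1.032, 1.032); ferry relative to water = (0.000, 4.720); water relative to ground = (0.000, 1.440).
Sum = (-1.032, 7.192) m/s.
Speed = |(-1.032, 7.192)| = 7.266 m/s.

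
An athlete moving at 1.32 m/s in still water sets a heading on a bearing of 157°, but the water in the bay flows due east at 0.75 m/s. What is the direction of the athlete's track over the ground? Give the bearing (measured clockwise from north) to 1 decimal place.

Taking east as x and north as y: velocity relative to the water = (0.516, -1.215) m/s; the water relative to ground = (0.750, 0.000) m/s.
Velocity relative to ground = (0.516, -1.215) + (0.750, 0.000) = (1.266, -1.215) m/s.
Bearing = atan2(1.27, -1.22) = 133.83° clockwise from north.

133.8°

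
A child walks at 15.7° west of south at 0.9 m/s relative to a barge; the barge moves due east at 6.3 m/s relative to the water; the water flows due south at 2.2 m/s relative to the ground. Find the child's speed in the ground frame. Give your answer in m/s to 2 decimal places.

6.79 m/s

In east/north components (m/s): child relative to barge = (-0.244, -0.866); barge relative to water = (6.300, 0.000); water relative to ground = (0.000, -2.200).
Sum = (6.056, -3.066) m/s.
Speed = |(6.056, -3.066)| = 6.788 m/s.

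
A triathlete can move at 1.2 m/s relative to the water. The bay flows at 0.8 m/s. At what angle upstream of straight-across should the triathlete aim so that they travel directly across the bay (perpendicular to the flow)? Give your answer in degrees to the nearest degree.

To cancel the current, the upstream component of the triathlete's velocity must equal the flow: 1.2 sin θ = 0.8.
sin θ = 0.8 / 1.2 = 0.6667.
θ = arcsin(0.6667) = 41.810°.

42°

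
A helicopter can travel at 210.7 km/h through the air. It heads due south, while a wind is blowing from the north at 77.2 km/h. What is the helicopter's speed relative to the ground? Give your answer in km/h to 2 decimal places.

287.90 km/h

Taking east as x and north as y: velocity relative to the air = (0.000, -210.700) km/h; the air relative to ground = (0.000, -77.200) km/h.
Velocity relative to ground = (0.000, -210.700) + (0.000, -77.200) = (0.000, -287.900) km/h.
Speed = |(0.000, -287.900)| = 287.900 km/h.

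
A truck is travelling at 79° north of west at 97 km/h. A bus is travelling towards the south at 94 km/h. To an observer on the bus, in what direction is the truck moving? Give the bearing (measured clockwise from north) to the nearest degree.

354°

Taking east as x and north as y: truck velocity = (-18.508, 95.218) km/h; bus velocity = (0.000, -94.000) km/h.
Velocity of truck relative to bus = (-18.508, 95.218) − (0.000, -94.000) = (-18.508, 189.218) km/h.
Bearing = atan2(-18.51, 189.22) = 354.41° clockwise from north.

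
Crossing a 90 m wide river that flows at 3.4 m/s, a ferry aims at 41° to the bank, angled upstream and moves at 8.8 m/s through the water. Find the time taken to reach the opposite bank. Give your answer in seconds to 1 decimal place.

15.6 s

The component of the ferry's velocity perpendicular to the bank is 8.8 × sin 41° = 5.773 m/s.
The flow acts along the bank and has no component across it.
Time = 90 / 5.773 = 15.589 s.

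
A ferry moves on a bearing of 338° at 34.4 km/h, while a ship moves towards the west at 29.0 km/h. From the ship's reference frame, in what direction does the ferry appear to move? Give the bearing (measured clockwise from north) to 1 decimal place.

Taking east as x and north as y: ferry velocity = (-12.886, 31.895) km/h; ship velocity = (-29.000, 0.000) km/h.
Velocity of ferry relative to ship = (-12.886, 31.895) − (-29.000, 0.000) = (16.114, 31.895) km/h.
Bearing = atan2(16.11, 31.90) = 26.80° clockwise from north.

026.8°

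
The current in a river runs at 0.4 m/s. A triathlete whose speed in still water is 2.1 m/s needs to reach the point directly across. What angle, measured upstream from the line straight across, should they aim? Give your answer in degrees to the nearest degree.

11°

To cancel the current, the upstream component of the triathlete's velocity must equal the flow: 2.1 sin θ = 0.4.
sin θ = 0.4 / 2.1 = 0.1905.
θ = arcsin(0.1905) = 10.981°.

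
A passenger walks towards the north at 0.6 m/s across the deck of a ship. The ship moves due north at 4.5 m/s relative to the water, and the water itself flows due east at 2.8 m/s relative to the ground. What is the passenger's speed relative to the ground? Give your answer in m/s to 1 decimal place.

In east/north components (m/s): passenger relative to ship = (0.000, 0.600); ship relative to water = (0.000, 4.500); water relative to ground = (2.800, 0.000).
Sum = (2.800, 5.100) m/s.
Speed = |(2.800, 5.100)| = 5.818 m/s.

5.8 m/s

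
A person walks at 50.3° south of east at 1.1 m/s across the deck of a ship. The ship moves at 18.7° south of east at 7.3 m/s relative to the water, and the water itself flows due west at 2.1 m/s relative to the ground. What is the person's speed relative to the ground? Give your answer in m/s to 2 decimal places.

In east/north components (m/s): person relative to ship = (0.703, -0.846); ship relative to water = (6.915, -2.340); water relative to ground = (-2.100, 0.000).
Sum = (5.517, -3.187) m/s.
Speed = |(5.517, -3.187)| = 6.372 m/s.

6.37 m/s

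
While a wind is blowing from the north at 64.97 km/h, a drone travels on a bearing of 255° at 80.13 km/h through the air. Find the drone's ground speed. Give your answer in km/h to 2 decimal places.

115.48 km/h

Taking east as x and north as y: velocity relative to the air = (-77.400, -20.739) km/h; the air relative to ground = (0.000, -64.970) km/h.
Velocity relative to ground = (-77.400, -20.739) + (0.000, -64.970) = (-77.400, -85.709) km/h.
Speed = |(-77.400, -85.709)| = 115.485 km/h.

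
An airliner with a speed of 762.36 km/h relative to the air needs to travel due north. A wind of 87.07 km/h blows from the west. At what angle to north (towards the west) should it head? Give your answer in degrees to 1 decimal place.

6.6°

The wind pushes perpendicular to the desired track; the heading must have a component into the wind equal to 87.07 km/h: 762.36 sin θ = 87.07.
sin θ = 0.1142, so θ = 6.558°.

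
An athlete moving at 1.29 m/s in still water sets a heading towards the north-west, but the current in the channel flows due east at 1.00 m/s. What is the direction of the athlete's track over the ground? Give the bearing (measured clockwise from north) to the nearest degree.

006°

Taking east as x and north as y: velocity relative to the water = (-0.912, 0.912) m/s; the water relative to ground = (1.000, 0.000) m/s.
Velocity relative to ground = (-0.912, 0.912) + (1.000, 0.000) = (0.088, 0.912) m/s.
Bearing = atan2(0.09, 0.91) = 5.50° clockwise from north.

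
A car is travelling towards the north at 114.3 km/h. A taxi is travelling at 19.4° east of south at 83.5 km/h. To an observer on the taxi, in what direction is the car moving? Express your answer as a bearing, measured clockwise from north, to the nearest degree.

352°

Taking east as x and north as y: car velocity = (0.000, 114.300) km/h; taxi velocity = (27.735, -78.759) km/h.
Velocity of car relative to taxi = (0.000, 114.300) − (27.735, -78.759) = (-27.735, 193.059) km/h.
Bearing = atan2(-27.74, 193.06) = 351.82° clockwise from north.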